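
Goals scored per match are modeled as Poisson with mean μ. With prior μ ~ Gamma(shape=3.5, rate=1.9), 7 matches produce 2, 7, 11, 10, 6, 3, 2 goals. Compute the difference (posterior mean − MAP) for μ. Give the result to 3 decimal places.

0.112

Σ counts = 41. Posterior: Gamma(shape = 3.5+41 = 44.5, rate = 1.9+7 = 8.9).
Mode = (α−1)/β = 43.5/8.9 = 4.888.
Mean = α/β = 44.5/8.9 = 5.000.
Difference = 5.000 − 4.888 = 0.112.
Mean > mode: the posterior has a right tail.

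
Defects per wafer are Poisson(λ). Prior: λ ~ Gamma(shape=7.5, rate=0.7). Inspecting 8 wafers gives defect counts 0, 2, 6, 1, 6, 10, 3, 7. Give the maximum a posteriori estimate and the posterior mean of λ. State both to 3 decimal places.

Σ counts = 35. Posterior: Gamma(shape = 7.5+35 = 42.5, rate = 0.7+8 = 8.7).
Mode = (α−1)/β = 41.5/8.7 = 4.770.
Mean = α/β = 42.5/8.7 = 4.885.
Mean > mode: the posterior has a right tail.

maximum a posteriori estimate = 4.770, posterior mean = 4.885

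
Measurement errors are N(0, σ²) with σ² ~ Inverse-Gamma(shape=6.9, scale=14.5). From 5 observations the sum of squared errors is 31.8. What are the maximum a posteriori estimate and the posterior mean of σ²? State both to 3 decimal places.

MAP = 2.923; posterior mean = 3.619

Posterior: Inverse-Gamma(shape = 6.9+5/2 = 9.4, scale = 14.5+31.8/2 = 30.4).
Mode = β/(α+1) = 30.4/10.4 = 2.923.
Mean = β/(α−1) = 30.4/8.4 = 3.619.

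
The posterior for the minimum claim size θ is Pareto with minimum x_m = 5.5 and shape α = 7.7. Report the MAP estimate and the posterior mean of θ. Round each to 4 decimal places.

The Pareto density is strictly decreasing on [x_m, ∞), so the mode is x_m = 5.5000.
Mean = α·x_m/(α−1) = 7.7·5.5/6.7 = 6.3209.

MAP = 5.5000; posterior mean = 6.3209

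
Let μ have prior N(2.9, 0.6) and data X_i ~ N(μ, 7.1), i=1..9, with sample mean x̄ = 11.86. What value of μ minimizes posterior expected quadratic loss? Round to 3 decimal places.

Posterior for μ is Normal. Precision-weighted mean: (1/0.6·2.9 + 9/7.1·11.86) / (1/0.6 + 9/7.1) = 6.771.
A Normal posterior is symmetric, so mode = mean.
Quadratic loss ⇒ the optimal estimator is the posterior mean.

6.771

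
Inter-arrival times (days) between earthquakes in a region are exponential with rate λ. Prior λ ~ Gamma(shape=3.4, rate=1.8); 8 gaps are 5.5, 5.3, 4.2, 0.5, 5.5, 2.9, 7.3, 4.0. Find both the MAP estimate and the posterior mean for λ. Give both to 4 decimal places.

Σ times = 35.2. Posterior: Gamma(shape = 3.4+8 = 11.4, rate = 1.8+35.2 = 37.0).
Mode = (α−1)/β = 10.4/37.0 = 0.2811.
Mean = α/β = 11.4/37.0 = 0.3081.

MAP = 0.2811, posterior mean = 0.3081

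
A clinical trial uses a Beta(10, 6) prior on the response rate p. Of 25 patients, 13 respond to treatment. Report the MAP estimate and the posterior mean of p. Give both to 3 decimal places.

MAP: 0.564. Posterior mean: 0.561.

Posterior: Beta(10+13, 6+12) = Beta(23, 18).
Mode = (23−1)/(23+18−2) = 22/39 = 0.564.
Mean = 23/(23+18) = 23/41 = 0.561.
Left-skewed posterior ⇒ mean < mode.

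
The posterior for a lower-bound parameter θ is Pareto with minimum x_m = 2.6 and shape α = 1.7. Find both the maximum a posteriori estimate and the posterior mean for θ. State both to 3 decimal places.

MAP: 2.600. Posterior mean: 6.314.

The Pareto density is strictly decreasing on [x_m, ∞), so the mode is x_m = 2.600.
Mean = α·x_m/(α−1) = 1.7·2.6/0.7 = 6.314.
The mean is pulled above the mode by the posterior's right skew.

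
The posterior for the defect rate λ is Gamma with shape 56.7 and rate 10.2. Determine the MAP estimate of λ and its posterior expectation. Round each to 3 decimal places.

Mode = (α−1)/β = 55.7/10.2 = 5.461.
Mean = α/β = 56.7/10.2 = 5.559.

λ_MAP = 5.461, E[λ|data] = 5.559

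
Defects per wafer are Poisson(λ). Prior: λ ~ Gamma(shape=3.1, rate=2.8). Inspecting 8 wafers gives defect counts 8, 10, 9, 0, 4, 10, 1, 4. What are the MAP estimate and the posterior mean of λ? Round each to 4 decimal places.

MAP: 4.4537. Posterior mean: 4.5463.

Σ counts = 46. Posterior: Gamma(shape = 3.1+46 = 49.1, rate = 2.8+8 = 10.8).
Mode = (α−1)/β = 48.1/10.8 = 4.4537.
Mean = α/β = 49.1/10.8 = 4.5463.
Mean > mode: the posterior has a right tail.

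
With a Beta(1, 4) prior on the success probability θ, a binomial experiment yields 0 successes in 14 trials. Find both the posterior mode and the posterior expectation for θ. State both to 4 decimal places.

Posterior: Beta(1+0, 4+14) = Beta(1, 18).
Since α = 1 ≤ 1 and β > 1, the Beta density is monotone decreasing on [0,1]; the mode is at 0.
Mean = 1/(1+18) = 0.0526.

θ_MAP = 0.0000, E[θ|data] = 0.0526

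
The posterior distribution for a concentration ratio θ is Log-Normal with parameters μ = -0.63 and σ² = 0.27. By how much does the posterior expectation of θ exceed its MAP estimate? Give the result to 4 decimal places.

Mode = exp(μ − σ²) = exp(-0.90) = 0.4066.
Mean = exp(μ + σ²/2) = exp(-0.495) = 0.6096.
Difference = 0.6096 − 0.4066 = 0.2030.

0.2030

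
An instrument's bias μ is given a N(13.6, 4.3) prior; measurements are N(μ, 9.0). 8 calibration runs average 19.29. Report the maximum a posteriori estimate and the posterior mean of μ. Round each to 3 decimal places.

Posterior for μ is Normal. Precision-weighted mean: (1/4.3·13.6 + 8/9.0·19.29) / (1/4.3 + 8/9.0) = 18.110.
A Normal posterior is symmetric, so mode = mean.

MAP = 18.110, posterior mean = 18.110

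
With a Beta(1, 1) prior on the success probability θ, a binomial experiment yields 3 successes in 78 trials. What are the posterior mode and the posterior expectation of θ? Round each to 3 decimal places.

MAP = 0.038, posterior mean = 0.050

Posterior: Beta(1+3, 1+75) = Beta(4, 76).
Mode = (4−1)/(4+76−2) = 3/78 = 0.038.
With a flat prior the MAP equals the MLE, 3/78.
Mean = 4/(4+76) = 4/80 = 0.050.
Right-skewed posterior ⇒ mode < mean.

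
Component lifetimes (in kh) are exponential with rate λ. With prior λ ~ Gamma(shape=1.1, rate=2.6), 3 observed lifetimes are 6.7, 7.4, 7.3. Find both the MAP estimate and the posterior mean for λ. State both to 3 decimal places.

λ_MAP = 0.129, E[λ|data] = 0.171

Σ times = 21.4. Posterior: Gamma(shape = 1.1+3 = 4.1, rate = 2.6+21.4 = 24.0).
Mode = (α−1)/β = 3.1/24.0 = 0.129.
Mean = α/β = 4.1/24.0 = 0.171.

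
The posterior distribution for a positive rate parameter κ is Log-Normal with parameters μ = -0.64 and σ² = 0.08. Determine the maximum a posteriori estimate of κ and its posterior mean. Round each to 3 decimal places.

κ_MAP = 0.487, E[κ|data] = 0.549

Mode = exp(μ − σ²) = exp(-0.72) = 0.487.
Mean = exp(μ + σ²/2) = exp(-0.600) = 0.549.
Right-skewed posterior ⇒ mode < mean.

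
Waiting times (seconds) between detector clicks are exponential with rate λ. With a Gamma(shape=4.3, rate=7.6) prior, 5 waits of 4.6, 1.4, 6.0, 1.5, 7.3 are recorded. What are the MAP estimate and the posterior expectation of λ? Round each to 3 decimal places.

MAP: 0.292. Posterior mean: 0.327.

Σ times = 20.8. Posterior: Gamma(shape = 4.3+5 = 9.3, rate = 7.6+20.8 = 28.4).
Mode = (α−1)/β = 8.3/28.4 = 0.292.
Mean = α/β = 9.3/28.4 = 0.327.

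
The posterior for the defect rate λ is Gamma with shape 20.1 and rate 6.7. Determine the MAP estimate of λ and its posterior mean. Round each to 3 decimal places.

MAP = 2.851, posterior mean = 3.000

Mode = (α−1)/β = 19.1/6.7 = 2.851.
Mean = α/β = 20.1/6.7 = 3.000.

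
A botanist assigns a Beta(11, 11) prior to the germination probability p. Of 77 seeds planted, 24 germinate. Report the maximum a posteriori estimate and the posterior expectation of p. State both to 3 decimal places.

maximum a posteriori estimate = 0.351, posterior expectation = 0.354

Posterior: Beta(11+24, 11+53) = Beta(35, 64).
Mode = (35−1)/(35+64−2) = 34/97 = 0.351.
Mean = 35/(35+64) = 35/99 = 0.354.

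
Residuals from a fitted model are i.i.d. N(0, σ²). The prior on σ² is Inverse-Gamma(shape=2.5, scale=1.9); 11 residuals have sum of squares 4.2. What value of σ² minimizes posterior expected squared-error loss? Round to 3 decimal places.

0.571

Posterior: Inverse-Gamma(shape = 2.5+11/2 = 8.0, scale = 1.9+4.2/2 = 4.0).
Mode = β/(α+1) = 4.0/9.0 = 0.444.
Mean = β/(α−1) = 4.0/7.0 = 0.571.
Squared-error loss ⇒ the optimal estimator is the posterior mean.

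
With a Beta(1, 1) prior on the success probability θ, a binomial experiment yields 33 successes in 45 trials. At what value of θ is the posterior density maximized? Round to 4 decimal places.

Posterior: Beta(1+33, 1+12) = Beta(34, 13).
Mode = (34−1)/(34+13−2) = 33/45 = 0.7333.
Mean = 34/(34+13) = 34/47 = 0.7234.
This is the posterior mode — the MAP estimate.

0.7333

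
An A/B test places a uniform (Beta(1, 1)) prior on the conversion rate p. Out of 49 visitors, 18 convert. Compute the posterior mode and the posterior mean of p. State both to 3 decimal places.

MAP = 0.367, posterior mean = 0.373

Posterior: Beta(1+18, 1+31) = Beta(19, 32).
Mode = (19−1)/(19+32−2) = 18/49 = 0.367.
With a flat prior the MAP equals the MLE, 18/49.
Mean = 19/(19+32) = 19/51 = 0.373.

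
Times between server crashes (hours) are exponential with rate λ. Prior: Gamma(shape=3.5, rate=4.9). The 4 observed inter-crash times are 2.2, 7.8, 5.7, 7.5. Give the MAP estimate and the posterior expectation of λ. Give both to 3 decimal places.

Σ times = 23.2. Posterior: Gamma(shape = 3.5+4 = 7.5, rate = 4.9+23.2 = 28.1).
Mode = (α−1)/β = 6.5/28.1 = 0.231.
Mean = α/β = 7.5/28.1 = 0.267.

MAP = 0.231, posterior mean = 0.267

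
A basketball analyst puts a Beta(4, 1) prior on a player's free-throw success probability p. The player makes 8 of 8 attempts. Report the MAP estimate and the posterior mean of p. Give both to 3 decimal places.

MAP = 1.000; posterior mean = 0.923

Posterior: Beta(4+8, 1+0) = Beta(12, 1).
Since β = 1 ≤ 1 and α > 1, the Beta density is monotone increasing on [0,1]; the mode is at 1.
Mean = 12/(12+1) = 0.923.
The posterior is left-skewed, so the mode exceeds the mean.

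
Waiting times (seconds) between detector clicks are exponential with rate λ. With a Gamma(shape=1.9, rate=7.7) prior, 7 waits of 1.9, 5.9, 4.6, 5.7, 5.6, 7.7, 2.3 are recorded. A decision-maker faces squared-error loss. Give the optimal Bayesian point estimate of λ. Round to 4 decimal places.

0.2150

Σ times = 33.7. Posterior: Gamma(shape = 1.9+7 = 8.9, rate = 7.7+33.7 = 41.4).
Mode = (α−1)/β = 7.9/41.4 = 0.1908.
Mean = α/β = 8.9/41.4 = 0.2150.
Squared-error loss ⇒ the optimal estimator is the posterior mean.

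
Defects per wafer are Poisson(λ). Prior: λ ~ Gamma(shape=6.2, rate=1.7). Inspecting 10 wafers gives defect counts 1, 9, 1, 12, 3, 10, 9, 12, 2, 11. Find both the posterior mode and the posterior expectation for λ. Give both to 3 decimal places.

Σ counts = 70. Posterior: Gamma(shape = 6.2+70 = 76.2, rate = 1.7+10 = 11.7).
Mode = (α−1)/β = 75.2/11.7 = 6.427.
Mean = α/β = 76.2/11.7 = 6.513.

MAP = 6.427, posterior mean = 6.513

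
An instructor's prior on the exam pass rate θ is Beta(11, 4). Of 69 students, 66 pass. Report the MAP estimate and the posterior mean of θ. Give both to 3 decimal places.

Posterior: Beta(11+66, 4+3) = Beta(77, 7).
Mode = (77−1)/(77+7−2) = 76/82 = 0.927.
Mean = 77/(77+7) = 77/84 = 0.917.

θ_MAP = 0.927, E[θ|data] = 0.917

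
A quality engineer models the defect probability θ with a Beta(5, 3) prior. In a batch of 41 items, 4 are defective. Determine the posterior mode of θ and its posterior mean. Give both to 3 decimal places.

Posterior: Beta(5+4, 3+37) = Beta(9, 40).
Mode = (9−1)/(9+40−2) = 8/47 = 0.170.
Mean = 9/(9+40) = 9/49 = 0.184.

θ_MAP = 0.170, E[θ|data] = 0.184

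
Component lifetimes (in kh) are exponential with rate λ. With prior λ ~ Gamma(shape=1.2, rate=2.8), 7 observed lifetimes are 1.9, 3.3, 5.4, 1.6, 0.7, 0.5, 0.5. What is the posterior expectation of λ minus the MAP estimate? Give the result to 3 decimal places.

0.060

Σ times = 13.9. Posterior: Gamma(shape = 1.2+7 = 8.2, rate = 2.8+13.9 = 16.7).
Mode = (α−1)/β = 7.2/16.7 = 0.431.
Mean = α/β = 8.2/16.7 = 0.491.
Difference = 0.491 − 0.431 = 0.060.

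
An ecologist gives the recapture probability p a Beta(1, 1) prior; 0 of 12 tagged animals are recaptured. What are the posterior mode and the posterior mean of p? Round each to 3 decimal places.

Posterior: Beta(1+0, 1+12) = Beta(1, 13).
Since α = 1 ≤ 1 and β > 1, the Beta density is monotone decreasing on [0,1]; the mode is at 0.
Mean = 1/(1+13) = 0.071.

MAP = 0.000; posterior mean = 0.071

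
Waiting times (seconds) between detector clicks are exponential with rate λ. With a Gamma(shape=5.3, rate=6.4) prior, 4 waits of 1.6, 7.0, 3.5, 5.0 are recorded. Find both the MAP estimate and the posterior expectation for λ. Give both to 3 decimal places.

λ_MAP = 0.353, E[λ|data] = 0.396

Σ times = 17.1. Posterior: Gamma(shape = 5.3+4 = 9.3, rate = 6.4+17.1 = 23.5).
Mode = (α−1)/β = 8.3/23.5 = 0.353.
Mean = α/β = 9.3/23.5 = 0.396.
Mean > mode: the posterior has a right tail.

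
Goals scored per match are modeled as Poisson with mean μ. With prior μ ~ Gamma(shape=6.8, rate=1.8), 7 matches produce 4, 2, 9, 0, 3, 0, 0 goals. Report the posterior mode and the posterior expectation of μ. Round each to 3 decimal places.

MAP = 2.705; posterior mean = 2.818

Σ counts = 18. Posterior: Gamma(shape = 6.8+18 = 24.8, rate = 1.8+7 = 8.8).
Mode = (α−1)/β = 23.8/8.8 = 2.705.
Mean = α/β = 24.8/8.8 = 2.818.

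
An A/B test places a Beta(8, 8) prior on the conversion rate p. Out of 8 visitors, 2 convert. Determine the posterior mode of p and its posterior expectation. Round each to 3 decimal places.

Posterior: Beta(8+2, 8+6) = Beta(10, 14).
Mode = (10−1)/(10+14−2) = 9/22 = 0.409.
Mean = 10/(10+14) = 10/24 = 0.417.

MAP = 0.409; posterior mean = 0.417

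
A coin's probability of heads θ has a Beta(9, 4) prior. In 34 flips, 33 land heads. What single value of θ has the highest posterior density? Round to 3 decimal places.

0.911

Posterior: Beta(9+33, 4+1) = Beta(42, 5).
Mode = (42−1)/(42+5−2) = 41/45 = 0.911.
Mean = 42/(42+5) = 42/47 = 0.894.
This is the posterior mode — the MAP estimate.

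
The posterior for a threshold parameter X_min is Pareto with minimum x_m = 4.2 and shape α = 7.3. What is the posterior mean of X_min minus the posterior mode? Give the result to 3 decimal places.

0.667

The Pareto density is strictly decreasing on [x_m, ∞), so the mode is x_m = 4.200.
Mean = α·x_m/(α−1) = 7.3·4.2/6.3 = 4.867.
Difference = 4.867 − 4.200 = 0.667.
The mean is pulled above the mode by the posterior's right skew.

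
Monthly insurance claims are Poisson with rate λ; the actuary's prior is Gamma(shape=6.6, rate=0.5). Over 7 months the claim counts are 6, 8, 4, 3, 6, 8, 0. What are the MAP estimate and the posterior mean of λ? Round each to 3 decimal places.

Σ counts = 35. Posterior: Gamma(shape = 6.6+35 = 41.6, rate = 0.5+7 = 7.5).
Mode = (α−1)/β = 40.6/7.5 = 5.413.
Mean = α/β = 41.6/7.5 = 5.547.

λ_MAP = 5.413, E[λ|data] = 5.547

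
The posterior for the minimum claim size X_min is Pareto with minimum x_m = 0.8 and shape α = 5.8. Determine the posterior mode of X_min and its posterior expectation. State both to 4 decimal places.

The Pareto density is strictly decreasing on [x_m, ∞), so the mode is x_m = 0.8000.
Mean = α·x_m/(α−1) = 5.8·0.8/4.8 = 0.9667.
Right-skewed posterior ⇒ mode < mean.

X_min_MAP = 0.8000, E[X_min|data] = 0.9667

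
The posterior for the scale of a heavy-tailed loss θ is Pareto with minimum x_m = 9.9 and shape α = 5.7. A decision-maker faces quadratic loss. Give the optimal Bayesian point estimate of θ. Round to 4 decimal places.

The Pareto density is strictly decreasing on [x_m, ∞), so the mode is x_m = 9.9000.
Mean = α·x_m/(α−1) = 5.7·9.9/4.7 = 12.0064.
Quadratic loss ⇒ the optimal estimator is the posterior mean.

12.0064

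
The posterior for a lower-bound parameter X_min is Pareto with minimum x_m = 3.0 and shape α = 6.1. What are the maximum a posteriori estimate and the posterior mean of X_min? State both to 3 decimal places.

maximum a posteriori estimate = 3.000, posterior mean = 3.588

The Pareto density is strictly decreasing on [x_m, ∞), so the mode is x_m = 3.000.
Mean = α·x_m/(α−1) = 6.1·3.0/5.1 = 3.588.
Right-skewed posterior ⇒ mode < mean.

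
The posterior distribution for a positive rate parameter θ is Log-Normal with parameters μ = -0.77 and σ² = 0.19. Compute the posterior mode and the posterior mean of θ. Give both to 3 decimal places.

MAP = 0.383, posterior mean = 0.509

Mode = exp(μ − σ²) = exp(-0.96) = 0.383.
Mean = exp(μ + σ²/2) = exp(-0.675) = 0.509.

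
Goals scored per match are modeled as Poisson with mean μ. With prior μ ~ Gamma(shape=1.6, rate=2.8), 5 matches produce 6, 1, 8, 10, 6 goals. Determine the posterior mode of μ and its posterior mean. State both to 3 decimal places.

Σ counts = 31. Posterior: Gamma(shape = 1.6+31 = 32.6, rate = 2.8+5 = 7.8).
Mode = (α−1)/β = 31.6/7.8 = 4.051.
Mean = α/β = 32.6/7.8 = 4.179.

MAP: 4.051. Posterior mean: 4.179.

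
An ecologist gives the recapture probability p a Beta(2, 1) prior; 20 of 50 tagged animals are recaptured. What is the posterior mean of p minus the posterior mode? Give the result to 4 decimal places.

0.0033

Posterior: Beta(2+20, 1+30) = Beta(22, 31).
Mode = (22−1)/(22+31−2) = 21/51 = 0.4118.
Mean = 22/(22+31) = 22/53 = 0.4151.
Difference = 0.4151 − 0.4118 = 0.0033.
The posterior is right-skewed, so the mean exceeds the mode.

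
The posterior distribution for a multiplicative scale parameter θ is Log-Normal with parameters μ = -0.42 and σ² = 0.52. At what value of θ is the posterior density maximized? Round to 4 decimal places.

0.3906

Mode = exp(μ − σ²) = exp(-0.94) = 0.3906.
Mean = exp(μ + σ²/2) = exp(-0.160) = 0.8521.
This is the posterior mode — the MAP estimate.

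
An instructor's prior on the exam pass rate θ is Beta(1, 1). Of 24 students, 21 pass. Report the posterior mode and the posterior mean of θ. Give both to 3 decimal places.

Posterior: Beta(1+21, 1+3) = Beta(22, 4).
Mode = (22−1)/(22+4−2) = 21/24 = 0.875.
With a flat prior the MAP equals the MLE, 21/24.
Mean = 22/(22+4) = 22/26 = 0.846.
Mode > mean: the posterior has a left tail.

θ_MAP = 0.875, E[θ|data] = 0.846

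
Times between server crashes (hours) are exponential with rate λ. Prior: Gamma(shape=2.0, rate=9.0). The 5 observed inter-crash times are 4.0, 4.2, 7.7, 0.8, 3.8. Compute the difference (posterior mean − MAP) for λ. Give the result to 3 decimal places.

0.034

Σ times = 20.5. Posterior: Gamma(shape = 2.0+5 = 7.0, rate = 9.0+20.5 = 29.5).
Mode = (α−1)/β = 6.0/29.5 = 0.203.
Mean = α/β = 7.0/29.5 = 0.237.
Difference = 0.237 − 0.203 = 0.034.
The mean is pulled above the mode by the posterior's right skew.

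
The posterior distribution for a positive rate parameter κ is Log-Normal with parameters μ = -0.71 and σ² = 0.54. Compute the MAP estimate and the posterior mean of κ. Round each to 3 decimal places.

Mode = exp(μ − σ²) = exp(-1.25) = 0.287.
Mean = exp(μ + σ²/2) = exp(-0.440) = 0.644.

MAP: 0.287. Posterior mean: 0.644.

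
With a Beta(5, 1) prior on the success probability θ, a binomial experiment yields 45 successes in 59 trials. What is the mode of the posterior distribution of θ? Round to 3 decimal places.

0.778

Posterior: Beta(5+45, 1+14) = Beta(50, 15).
Mode = (50−1)/(50+15−2) = 49/63 = 0.778.
Mean = 50/(50+15) = 50/65 = 0.769.
This is the posterior mode — the MAP estimate.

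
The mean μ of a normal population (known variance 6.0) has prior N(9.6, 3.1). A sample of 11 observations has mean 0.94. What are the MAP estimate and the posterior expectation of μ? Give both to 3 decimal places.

MAP = 2.236, posterior mean = 2.236

Posterior for μ is Normal. Precision-weighted mean: (1/3.1·9.6 + 11/6.0·0.94) / (1/3.1 + 11/6.0) = 2.236.
A Normal posterior is symmetric, so mode = mean.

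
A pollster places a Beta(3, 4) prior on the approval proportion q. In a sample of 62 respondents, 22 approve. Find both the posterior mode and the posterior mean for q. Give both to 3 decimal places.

MAP: 0.358. Posterior mean: 0.362.

Posterior: Beta(3+22, 4+40) = Beta(25, 44).
Mode = (25−1)/(25+44−2) = 24/67 = 0.358.
Mean = 25/(25+44) = 25/69 = 0.362.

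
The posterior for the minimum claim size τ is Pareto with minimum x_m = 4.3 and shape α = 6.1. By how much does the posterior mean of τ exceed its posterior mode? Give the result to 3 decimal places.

The Pareto density is strictly decreasing on [x_m, ∞), so the mode is x_m = 4.300.
Mean = α·x_m/(α−1) = 6.1·4.3/5.1 = 5.143.
Difference = 5.143 − 4.300 = 0.843.
The posterior is right-skewed, so the mean exceeds the mode.

0.843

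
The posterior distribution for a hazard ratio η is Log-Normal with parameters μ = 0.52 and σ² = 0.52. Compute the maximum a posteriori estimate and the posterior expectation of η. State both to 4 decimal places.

MAP: 1.0000. Posterior mean: 2.1815.

Mode = exp(μ − σ²) = exp(0.00) = 1.0000.
Mean = exp(μ + σ²/2) = exp(0.780) = 2.1815.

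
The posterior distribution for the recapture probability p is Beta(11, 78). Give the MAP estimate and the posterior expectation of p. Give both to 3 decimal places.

MAP = 0.115, posterior mean = 0.124

Mode = (11−1)/(11+78−2) = 10/87 = 0.115.
Mean = 11/(11+78) = 11/89 = 0.124.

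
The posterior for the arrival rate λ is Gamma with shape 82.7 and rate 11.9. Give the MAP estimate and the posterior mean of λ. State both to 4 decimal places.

Mode = (α−1)/β = 81.7/11.9 = 6.8655.
Mean = α/β = 82.7/11.9 = 6.9496.
Mean > mode: the posterior has a right tail.

MAP = 6.8655, posterior mean = 6.9496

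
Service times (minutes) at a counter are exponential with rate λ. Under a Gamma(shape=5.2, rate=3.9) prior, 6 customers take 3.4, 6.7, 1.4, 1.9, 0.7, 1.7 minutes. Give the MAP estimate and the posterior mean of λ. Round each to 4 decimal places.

MAP = 0.5178; posterior mean = 0.5685

Σ times = 15.8. Posterior: Gamma(shape = 5.2+6 = 11.2, rate = 3.9+15.8 = 19.7).
Mode = (α−1)/β = 10.2/19.7 = 0.5178.
Mean = α/β = 11.2/19.7 = 0.5685.
Mean > mode: the posterior has a right tail.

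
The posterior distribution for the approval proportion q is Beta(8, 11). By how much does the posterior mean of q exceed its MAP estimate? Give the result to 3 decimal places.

0.009

Mode = (8−1)/(8+11−2) = 7/17 = 0.412.
Mean = 8/(8+11) = 8/19 = 0.421.
Difference = 0.421 − 0.412 = 0.009.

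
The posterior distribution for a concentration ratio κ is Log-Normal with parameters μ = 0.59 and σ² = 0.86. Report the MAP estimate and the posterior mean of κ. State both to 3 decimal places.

MAP = 0.763; posterior mean = 2.773

Mode = exp(μ − σ²) = exp(-0.27) = 0.763.
Mean = exp(μ + σ²/2) = exp(1.020) = 2.773.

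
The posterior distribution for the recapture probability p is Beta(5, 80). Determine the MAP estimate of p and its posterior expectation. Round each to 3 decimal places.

Mode = (5−1)/(5+80−2) = 4/83 = 0.048.
Mean = 5/(5+80) = 5/85 = 0.059.

MAP estimate = 0.048, posterior expectation = 0.059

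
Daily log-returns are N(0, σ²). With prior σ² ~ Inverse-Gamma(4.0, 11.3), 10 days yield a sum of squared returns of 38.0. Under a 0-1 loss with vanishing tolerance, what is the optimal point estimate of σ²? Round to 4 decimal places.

3.0300

Posterior: Inverse-Gamma(shape = 4.0+10/2 = 9.0, scale = 11.3+38.0/2 = 30.3).
Mode = β/(α+1) = 30.3/10.0 = 3.0300.
Mean = β/(α−1) = 30.3/8.0 = 3.7875.
This is the posterior mode — the MAP estimate.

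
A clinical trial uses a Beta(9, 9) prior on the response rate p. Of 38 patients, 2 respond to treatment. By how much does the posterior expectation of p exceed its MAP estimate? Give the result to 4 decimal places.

Posterior: Beta(9+2, 9+36) = Beta(11, 45).
Mode = (11−1)/(11+45−2) = 10/54 = 0.1852.
Mean = 11/(11+45) = 11/56 = 0.1964.
Difference = 0.1964 − 0.1852 = 0.0112.

0.0112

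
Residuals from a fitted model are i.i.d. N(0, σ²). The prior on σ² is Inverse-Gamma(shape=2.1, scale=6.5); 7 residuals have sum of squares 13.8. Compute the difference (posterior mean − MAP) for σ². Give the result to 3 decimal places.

0.883

Posterior: Inverse-Gamma(shape = 2.1+7/2 = 5.6, scale = 6.5+13.8/2 = 13.4).
Mode = β/(α+1) = 13.4/6.6 = 2.030.
Mean = β/(α−1) = 13.4/4.6 = 2.913.
Difference = 2.913 − 2.030 = 0.883.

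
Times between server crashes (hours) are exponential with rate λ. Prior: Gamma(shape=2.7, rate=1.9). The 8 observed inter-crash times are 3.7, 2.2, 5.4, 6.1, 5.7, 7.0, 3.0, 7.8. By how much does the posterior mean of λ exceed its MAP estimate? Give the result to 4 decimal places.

0.0234

Σ times = 40.9. Posterior: Gamma(shape = 2.7+8 = 10.7, rate = 1.9+40.9 = 42.8).
Mode = (α−1)/β = 9.7/42.8 = 0.2266.
Mean = α/β = 10.7/42.8 = 0.2500.
Difference = 0.2500 − 0.2266 = 0.0234.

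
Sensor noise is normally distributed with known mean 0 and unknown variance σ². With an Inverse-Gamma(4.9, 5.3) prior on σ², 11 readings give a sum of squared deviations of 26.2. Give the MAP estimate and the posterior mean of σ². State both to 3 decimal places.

Posterior: Inverse-Gamma(shape = 4.9+11/2 = 10.4, scale = 5.3+26.2/2 = 18.4).
Mode = β/(α+1) = 18.4/11.4 = 1.614.
Mean = β/(α−1) = 18.4/9.4 = 1.957.

MAP: 1.614. Posterior mean: 1.957.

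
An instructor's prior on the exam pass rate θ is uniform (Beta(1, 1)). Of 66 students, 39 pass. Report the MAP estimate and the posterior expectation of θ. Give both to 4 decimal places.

MAP: 0.5909. Posterior mean: 0.5882.

Posterior: Beta(1+39, 1+27) = Beta(40, 28).
Mode = (40−1)/(40+28−2) = 39/66 = 0.5909.
With a flat prior the MAP equals the MLE, 39/66.
Mean = 40/(40+28) = 40/68 = 0.5882.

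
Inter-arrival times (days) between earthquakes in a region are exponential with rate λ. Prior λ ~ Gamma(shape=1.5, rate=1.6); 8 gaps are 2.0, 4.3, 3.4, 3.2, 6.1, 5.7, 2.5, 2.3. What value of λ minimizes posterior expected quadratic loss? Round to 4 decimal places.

Σ times = 29.5. Posterior: Gamma(shape = 1.5+8 = 9.5, rate = 1.6+29.5 = 31.1).
Mode = (α−1)/β = 8.5/31.1 = 0.2733.
Mean = α/β = 9.5/31.1 = 0.3055.
Quadratic loss ⇒ the optimal estimator is the posterior mean.

0.3055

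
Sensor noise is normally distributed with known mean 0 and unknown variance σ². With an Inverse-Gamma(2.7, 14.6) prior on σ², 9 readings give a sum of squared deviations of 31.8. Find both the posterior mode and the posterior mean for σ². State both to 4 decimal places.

MAP = 3.7195, posterior mean = 4.9194

Posterior: Inverse-Gamma(shape = 2.7+9/2 = 7.2, scale = 14.6+31.8/2 = 30.5).
Mode = β/(α+1) = 30.5/8.2 = 3.7195.
Mean = β/(α−1) = 30.5/6.2 = 4.9194.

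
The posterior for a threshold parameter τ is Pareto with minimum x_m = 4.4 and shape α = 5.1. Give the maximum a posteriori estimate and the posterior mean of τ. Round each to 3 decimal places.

The Pareto density is strictly decreasing on [x_m, ∞), so the mode is x_m = 4.400.
Mean = α·x_m/(α−1) = 5.1·4.4/4.1 = 5.473.

τ_MAP = 4.400, E[τ|data] = 5.473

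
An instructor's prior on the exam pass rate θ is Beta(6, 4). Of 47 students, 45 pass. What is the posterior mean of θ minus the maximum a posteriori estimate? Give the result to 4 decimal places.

-0.0144

Posterior: Beta(6+45, 4+2) = Beta(51, 6).
Mode = (51−1)/(51+6−2) = 50/55 = 0.9091.
Mean = 51/(51+6) = 51/57 = 0.8947.
Difference = 0.8947 − 0.9091 = -0.0144.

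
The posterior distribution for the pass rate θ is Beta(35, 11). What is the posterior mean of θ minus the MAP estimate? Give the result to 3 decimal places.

Mode = (35−1)/(35+11−2) = 34/44 = 0.773.
Mean = 35/(35+11) = 35/46 = 0.761.
Difference = 0.761 − 0.773 = -0.012.
The mean is pulled below the mode by the posterior's left skew.

-0.012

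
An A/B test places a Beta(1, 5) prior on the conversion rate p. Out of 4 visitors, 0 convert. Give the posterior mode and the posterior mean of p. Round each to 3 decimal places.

Posterior: Beta(1+0, 5+4) = Beta(1, 9).
Since α = 1 ≤ 1 and β > 1, the Beta density is monotone decreasing on [0,1]; the mode is at 0.
Mean = 1/(1+9) = 0.100.

MAP = 0.000; posterior mean = 0.100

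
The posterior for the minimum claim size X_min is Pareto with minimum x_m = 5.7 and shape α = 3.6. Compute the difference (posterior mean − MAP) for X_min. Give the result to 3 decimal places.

The Pareto density is strictly decreasing on [x_m, ∞), so the mode is x_m = 5.700.
Mean = α·x_m/(α−1) = 3.6·5.7/2.6 = 7.892.
Difference = 7.892 − 5.700 = 2.192.
The mean is pulled above the mode by the posterior's right skew.

2.192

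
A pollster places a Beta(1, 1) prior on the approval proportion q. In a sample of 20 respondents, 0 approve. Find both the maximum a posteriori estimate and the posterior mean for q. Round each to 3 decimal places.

Posterior: Beta(1+0, 1+20) = Beta(1, 21).
Since α = 1 ≤ 1 and β > 1, the Beta density is monotone decreasing on [0,1]; the mode is at 0.
Mean = 1/(1+21) = 0.045.
The mean is pulled above the mode by the posterior's right skew.

MAP = 0.000; posterior mean = 0.045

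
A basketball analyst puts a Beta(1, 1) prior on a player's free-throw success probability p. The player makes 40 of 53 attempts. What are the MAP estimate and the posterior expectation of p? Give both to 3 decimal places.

Posterior: Beta(1+40, 1+13) = Beta(41, 14).
Mode = (41−1)/(41+14−2) = 40/53 = 0.755.
With a flat prior the MAP equals the MLE, 40/53.
Mean = 41/(41+14) = 41/55 = 0.745.

MAP: 0.755. Posterior mean: 0.745.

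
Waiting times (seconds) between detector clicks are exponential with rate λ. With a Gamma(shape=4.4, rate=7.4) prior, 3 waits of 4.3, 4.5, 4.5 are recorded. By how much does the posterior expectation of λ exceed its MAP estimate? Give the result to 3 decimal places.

0.048

Σ times = 13.3. Posterior: Gamma(shape = 4.4+3 = 7.4, rate = 7.4+13.3 = 20.7).
Mode = (α−1)/β = 6.4/20.7 = 0.309.
Mean = α/β = 7.4/20.7 = 0.357.
Difference = 0.357 − 0.309 = 0.048.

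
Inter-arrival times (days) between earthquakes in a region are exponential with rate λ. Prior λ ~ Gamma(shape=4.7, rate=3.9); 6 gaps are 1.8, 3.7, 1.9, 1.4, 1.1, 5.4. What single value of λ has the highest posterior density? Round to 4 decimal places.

0.5052

Σ times = 15.3. Posterior: Gamma(shape = 4.7+6 = 10.7, rate = 3.9+15.3 = 19.2).
Mode = (α−1)/β = 9.7/19.2 = 0.5052.
Mean = α/β = 10.7/19.2 = 0.5573.
This is the posterior mode — the MAP estimate.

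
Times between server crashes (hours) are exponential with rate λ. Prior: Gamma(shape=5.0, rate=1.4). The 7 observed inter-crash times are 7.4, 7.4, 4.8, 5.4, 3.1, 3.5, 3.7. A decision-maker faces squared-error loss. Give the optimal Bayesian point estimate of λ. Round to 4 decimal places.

Σ times = 35.3. Posterior: Gamma(shape = 5.0+7 = 12.0, rate = 1.4+35.3 = 36.7).
Mode = (α−1)/β = 11.0/36.7 = 0.2997.
Mean = α/β = 12.0/36.7 = 0.3270.
Squared-error loss ⇒ the optimal estimator is the posterior mean.

0.3270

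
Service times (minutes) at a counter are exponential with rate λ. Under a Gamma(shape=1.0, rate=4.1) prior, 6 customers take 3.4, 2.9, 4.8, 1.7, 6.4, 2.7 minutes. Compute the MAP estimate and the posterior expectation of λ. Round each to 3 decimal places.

Σ times = 21.9. Posterior: Gamma(shape = 1.0+6 = 7.0, rate = 4.1+21.9 = 26.0).
Mode = (α−1)/β = 6.0/26.0 = 0.231.
Mean = α/β = 7.0/26.0 = 0.269.

MAP = 0.231, posterior mean = 0.269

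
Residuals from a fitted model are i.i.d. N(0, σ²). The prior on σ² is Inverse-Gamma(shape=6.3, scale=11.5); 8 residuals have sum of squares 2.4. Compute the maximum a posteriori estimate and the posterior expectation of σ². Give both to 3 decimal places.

Posterior: Inverse-Gamma(shape = 6.3+8/2 = 10.3, scale = 11.5+2.4/2 = 12.7).
Mode = β/(α+1) = 12.7/11.3 = 1.124.
Mean = β/(α−1) = 12.7/9.3 = 1.366.

MAP = 1.124; posterior mean = 1.366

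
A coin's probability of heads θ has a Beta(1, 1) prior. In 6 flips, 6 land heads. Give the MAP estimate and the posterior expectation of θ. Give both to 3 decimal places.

Posterior: Beta(1+6, 1+0) = Beta(7, 1).
Since β = 1 ≤ 1 and α > 1, the Beta density is monotone increasing on [0,1]; the mode is at 1.
Mean = 7/(7+1) = 0.875.

MAP estimate = 1.000, posterior expectation = 0.875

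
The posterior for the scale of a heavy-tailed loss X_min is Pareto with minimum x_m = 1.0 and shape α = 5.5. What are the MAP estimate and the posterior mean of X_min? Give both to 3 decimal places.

MAP = 1.000, posterior mean = 1.222

The Pareto density is strictly decreasing on [x_m, ∞), so the mode is x_m = 1.000.
Mean = α·x_m/(α−1) = 5.5·1.0/4.5 = 1.222.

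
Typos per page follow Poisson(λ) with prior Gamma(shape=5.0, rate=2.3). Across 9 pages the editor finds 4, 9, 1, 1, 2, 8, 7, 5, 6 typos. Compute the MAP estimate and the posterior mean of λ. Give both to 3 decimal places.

Σ counts = 43. Posterior: Gamma(shape = 5.0+43 = 48.0, rate = 2.3+9 = 11.3).
Mode = (α−1)/β = 47.0/11.3 = 4.159.
Mean = α/β = 48.0/11.3 = 4.248.

λ_MAP = 4.159, E[λ|data] = 4.248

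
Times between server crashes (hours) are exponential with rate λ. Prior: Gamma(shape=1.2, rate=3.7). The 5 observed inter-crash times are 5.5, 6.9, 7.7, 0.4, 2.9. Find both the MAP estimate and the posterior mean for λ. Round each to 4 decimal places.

Σ times = 23.4. Posterior: Gamma(shape = 1.2+5 = 6.2, rate = 3.7+23.4 = 27.1).
Mode = (α−1)/β = 5.2/27.1 = 0.1919.
Mean = α/β = 6.2/27.1 = 0.2288.
Right-skewed posterior ⇒ mode < mean.

MAP = 0.1919; posterior mean = 0.2288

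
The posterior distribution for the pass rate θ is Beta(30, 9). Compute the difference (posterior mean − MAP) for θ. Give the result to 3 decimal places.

Mode = (30−1)/(30+9−2) = 29/37 = 0.784.
Mean = 30/(30+9) = 30/39 = 0.769.
Difference = 0.769 − 0.784 = -0.015.
The posterior is left-skewed, so the mode exceeds the mean.

-0.015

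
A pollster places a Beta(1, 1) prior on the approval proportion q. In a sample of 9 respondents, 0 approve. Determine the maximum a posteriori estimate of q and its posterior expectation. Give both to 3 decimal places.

Posterior: Beta(1+0, 1+9) = Beta(1, 10).
Since α = 1 ≤ 1 and β > 1, the Beta density is monotone decreasing on [0,1]; the mode is at 0.
Mean = 1/(1+10) = 0.091.

MAP: 0.000. Posterior mean: 0.091.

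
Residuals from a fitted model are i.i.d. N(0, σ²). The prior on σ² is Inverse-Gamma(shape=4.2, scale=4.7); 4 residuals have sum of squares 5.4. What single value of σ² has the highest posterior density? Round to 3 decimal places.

Posterior: Inverse-Gamma(shape = 4.2+4/2 = 6.2, scale = 4.7+5.4/2 = 7.4).
Mode = β/(α+1) = 7.4/7.2 = 1.028.
Mean = β/(α−1) = 7.4/5.2 = 1.423.
This is the posterior mode — the MAP estimate.

1.028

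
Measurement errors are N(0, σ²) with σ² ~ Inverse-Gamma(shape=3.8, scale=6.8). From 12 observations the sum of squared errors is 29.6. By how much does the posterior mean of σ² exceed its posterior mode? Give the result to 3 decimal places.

0.455

Posterior: Inverse-Gamma(shape = 3.8+12/2 = 9.8, scale = 6.8+29.6/2 = 21.6).
Mode = β/(α+1) = 21.6/10.8 = 2.000.
Mean = β/(α−1) = 21.6/8.8 = 2.455.
Difference = 2.455 − 2.000 = 0.455.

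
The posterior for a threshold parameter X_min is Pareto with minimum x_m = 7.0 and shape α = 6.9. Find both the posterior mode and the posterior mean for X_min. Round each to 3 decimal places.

The Pareto density is strictly decreasing on [x_m, ∞), so the mode is x_m = 7.000.
Mean = α·x_m/(α−1) = 6.9·7.0/5.9 = 8.186.
Mean > mode: the posterior has a right tail.

MAP = 7.000; posterior mean = 8.186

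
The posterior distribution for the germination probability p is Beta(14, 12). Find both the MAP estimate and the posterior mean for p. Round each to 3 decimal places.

MAP = 0.542, posterior mean = 0.538

Mode = (14−1)/(14+12−2) = 13/24 = 0.542.
Mean = 14/(14+12) = 14/26 = 0.538.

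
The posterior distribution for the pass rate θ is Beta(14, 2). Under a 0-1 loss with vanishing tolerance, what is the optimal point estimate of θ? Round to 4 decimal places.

Mode = (14−1)/(14+2−2) = 13/14 = 0.9286.
Mean = 14/(14+2) = 14/16 = 0.8750.
This is the posterior mode — the MAP estimate.

0.9286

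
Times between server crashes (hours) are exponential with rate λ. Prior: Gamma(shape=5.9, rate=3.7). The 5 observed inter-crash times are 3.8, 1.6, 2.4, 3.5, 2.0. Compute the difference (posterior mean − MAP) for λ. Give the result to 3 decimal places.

Σ times = 13.3. Posterior: Gamma(shape = 5.9+5 = 10.9, rate = 3.7+13.3 = 17.0).
Mode = (α−1)/β = 9.9/17.0 = 0.582.
Mean = α/β = 10.9/17.0 = 0.641.
Difference = 0.641 − 0.582 = 0.059.

0.059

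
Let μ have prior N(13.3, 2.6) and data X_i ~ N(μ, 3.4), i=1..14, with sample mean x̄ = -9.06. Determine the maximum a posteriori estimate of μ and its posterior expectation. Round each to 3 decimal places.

Posterior for μ is Normal. Precision-weighted mean: (1/2.6·13.3 + 14/3.4·-9.06) / (1/2.6 + 14/3.4) = -7.150.
A Normal posterior is symmetric, so mode = mean.

maximum a posteriori estimate = -7.150, posterior expectation = -7.150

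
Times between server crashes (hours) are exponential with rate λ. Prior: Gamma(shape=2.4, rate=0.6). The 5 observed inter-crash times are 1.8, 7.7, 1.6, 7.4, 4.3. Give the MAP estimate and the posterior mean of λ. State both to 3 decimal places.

Σ times = 22.8. Posterior: Gamma(shape = 2.4+5 = 7.4, rate = 0.6+22.8 = 23.4).
Mode = (α−1)/β = 6.4/23.4 = 0.274.
Mean = α/β = 7.4/23.4 = 0.316.

MAP: 0.274. Posterior mean: 0.316.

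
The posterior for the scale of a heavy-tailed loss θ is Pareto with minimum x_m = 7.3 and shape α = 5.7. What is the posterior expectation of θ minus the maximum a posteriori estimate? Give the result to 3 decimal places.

The Pareto density is strictly decreasing on [x_m, ∞), so the mode is x_m = 7.300.
Mean = α·x_m/(α−1) = 5.7·7.3/4.7 = 8.853.
Difference = 8.853 − 7.300 = 1.553.

1.553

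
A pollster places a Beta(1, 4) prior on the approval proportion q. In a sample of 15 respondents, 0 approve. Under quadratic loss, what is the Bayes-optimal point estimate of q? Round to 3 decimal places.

0.050

Posterior: Beta(1+0, 4+15) = Beta(1, 19).
Since α = 1 ≤ 1 and β > 1, the Beta density is monotone decreasing on [0,1]; the mode is at 0.
Mean = 1/(1+19) = 0.050.
Quadratic loss ⇒ the optimal estimator is the posterior mean.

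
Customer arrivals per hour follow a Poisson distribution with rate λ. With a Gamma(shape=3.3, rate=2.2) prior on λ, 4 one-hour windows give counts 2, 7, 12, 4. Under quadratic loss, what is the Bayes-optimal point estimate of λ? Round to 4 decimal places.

Σ counts = 25. Posterior: Gamma(shape = 3.3+25 = 28.3, rate = 2.2+4 = 6.2).
Mode = (α−1)/β = 27.3/6.2 = 4.4032.
Mean = α/β = 28.3/6.2 = 4.5645.
Quadratic loss ⇒ the optimal estimator is the posterior mean.

4.5645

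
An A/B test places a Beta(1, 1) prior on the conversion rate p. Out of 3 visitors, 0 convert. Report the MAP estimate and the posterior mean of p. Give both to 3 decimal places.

Posterior: Beta(1+0, 1+3) = Beta(1, 4).
Since α = 1 ≤ 1 and β > 1, the Beta density is monotone decreasing on [0,1]; the mode is at 0.
Mean = 1/(1+4) = 0.200.

MAP = 0.000, posterior mean = 0.200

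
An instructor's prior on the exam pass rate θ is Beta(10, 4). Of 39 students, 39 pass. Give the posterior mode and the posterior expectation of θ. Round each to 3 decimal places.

MAP = 0.941, posterior mean = 0.925

Posterior: Beta(10+39, 4+0) = Beta(49, 4).
Mode = (49−1)/(49+4−2) = 48/51 = 0.941.
Mean = 49/(49+4) = 49/53 = 0.925.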